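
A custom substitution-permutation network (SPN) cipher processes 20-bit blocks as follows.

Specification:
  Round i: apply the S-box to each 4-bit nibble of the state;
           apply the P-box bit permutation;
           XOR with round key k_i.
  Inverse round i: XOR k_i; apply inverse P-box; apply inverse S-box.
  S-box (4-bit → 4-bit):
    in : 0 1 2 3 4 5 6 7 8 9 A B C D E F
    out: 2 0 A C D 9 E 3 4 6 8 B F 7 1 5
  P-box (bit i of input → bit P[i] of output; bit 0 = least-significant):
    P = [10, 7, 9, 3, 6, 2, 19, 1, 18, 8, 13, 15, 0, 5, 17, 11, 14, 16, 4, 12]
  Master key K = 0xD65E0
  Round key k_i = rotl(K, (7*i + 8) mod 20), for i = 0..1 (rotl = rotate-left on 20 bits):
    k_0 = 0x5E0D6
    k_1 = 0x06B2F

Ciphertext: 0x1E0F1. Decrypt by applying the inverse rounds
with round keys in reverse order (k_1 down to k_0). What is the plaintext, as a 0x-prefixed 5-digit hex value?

s_0 = ciphertext = 0x1E0F1
s_1 = InvRound(s_0, k_1) = 0x9A2B6
s_2 = InvRound(s_1, k_0) = 0xE0EF8

0xE0EF8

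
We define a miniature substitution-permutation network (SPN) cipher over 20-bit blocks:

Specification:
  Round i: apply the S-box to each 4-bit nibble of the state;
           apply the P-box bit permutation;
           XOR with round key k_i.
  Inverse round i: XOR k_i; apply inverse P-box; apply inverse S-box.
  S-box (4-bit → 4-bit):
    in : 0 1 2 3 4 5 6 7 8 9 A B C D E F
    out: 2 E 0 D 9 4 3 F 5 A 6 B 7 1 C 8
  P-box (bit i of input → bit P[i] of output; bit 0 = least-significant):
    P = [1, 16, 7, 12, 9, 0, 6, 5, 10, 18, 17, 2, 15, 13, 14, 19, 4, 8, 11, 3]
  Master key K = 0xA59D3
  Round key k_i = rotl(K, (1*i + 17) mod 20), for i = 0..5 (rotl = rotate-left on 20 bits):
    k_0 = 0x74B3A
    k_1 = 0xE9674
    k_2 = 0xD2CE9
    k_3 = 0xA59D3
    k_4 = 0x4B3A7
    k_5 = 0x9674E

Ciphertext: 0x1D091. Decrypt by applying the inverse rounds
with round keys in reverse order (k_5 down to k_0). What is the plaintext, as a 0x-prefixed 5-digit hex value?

0x58D62

s_0 = ciphertext = 0x1D091
s_1 = InvRound(s_0, k_5) = 0xBB4C3
s_2 = InvRound(s_1, k_4) = 0x0F730
s_3 = InvRound(s_2, k_3) = 0x5B878
s_4 = InvRound(s_3, k_2) = 0xD4D0E
s_5 = InvRound(s_4, k_1) = 0x7853B
s_6 = InvRound(s_5, k_0) = 0x58D62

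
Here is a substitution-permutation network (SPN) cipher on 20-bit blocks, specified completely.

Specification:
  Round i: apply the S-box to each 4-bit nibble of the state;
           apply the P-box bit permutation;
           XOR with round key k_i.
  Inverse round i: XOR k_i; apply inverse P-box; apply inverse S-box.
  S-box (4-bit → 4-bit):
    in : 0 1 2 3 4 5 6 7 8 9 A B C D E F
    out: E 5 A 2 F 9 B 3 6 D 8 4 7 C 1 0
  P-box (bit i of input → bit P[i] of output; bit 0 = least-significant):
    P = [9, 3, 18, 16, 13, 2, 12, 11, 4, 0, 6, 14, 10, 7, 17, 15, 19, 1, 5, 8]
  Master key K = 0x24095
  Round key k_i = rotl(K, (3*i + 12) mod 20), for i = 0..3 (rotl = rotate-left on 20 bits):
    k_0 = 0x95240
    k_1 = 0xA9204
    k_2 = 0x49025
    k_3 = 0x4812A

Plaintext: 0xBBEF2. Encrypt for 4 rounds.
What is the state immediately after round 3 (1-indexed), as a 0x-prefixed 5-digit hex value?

s_0 = plaintext = 0xBBEF2
s_1 = Round(s_0, k_0) = 0xA5278
s_2 = Round(s_1, k_1) = 0xE7709
s_3 = Round(s_2, k_2) = 0x98EB0
s_4 = Round(s_3, k_3) = 0xB9092

0x98EB0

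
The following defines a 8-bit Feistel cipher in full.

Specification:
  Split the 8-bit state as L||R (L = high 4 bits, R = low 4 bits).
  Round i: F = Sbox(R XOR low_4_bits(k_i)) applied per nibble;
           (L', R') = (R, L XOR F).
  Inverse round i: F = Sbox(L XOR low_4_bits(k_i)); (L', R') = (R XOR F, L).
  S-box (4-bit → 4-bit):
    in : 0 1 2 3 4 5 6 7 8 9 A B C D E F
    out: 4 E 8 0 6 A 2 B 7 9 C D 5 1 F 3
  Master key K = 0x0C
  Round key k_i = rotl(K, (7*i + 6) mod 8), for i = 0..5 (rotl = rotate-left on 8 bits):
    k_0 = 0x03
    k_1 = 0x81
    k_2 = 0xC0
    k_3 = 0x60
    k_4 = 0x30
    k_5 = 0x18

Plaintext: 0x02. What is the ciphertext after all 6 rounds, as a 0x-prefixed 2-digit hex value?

s_0 = plaintext = 0x02
s_1 = Round(s_0, k_0) = 0x2E
s_2 = Round(s_1, k_1) = 0xE1
s_3 = Round(s_2, k_2) = 0x10
s_4 = Round(s_3, k_3) = 0x05
s_5 = Round(s_4, k_4) = 0x5A
s_6 = Round(s_5, k_5) = 0xAD

0xAD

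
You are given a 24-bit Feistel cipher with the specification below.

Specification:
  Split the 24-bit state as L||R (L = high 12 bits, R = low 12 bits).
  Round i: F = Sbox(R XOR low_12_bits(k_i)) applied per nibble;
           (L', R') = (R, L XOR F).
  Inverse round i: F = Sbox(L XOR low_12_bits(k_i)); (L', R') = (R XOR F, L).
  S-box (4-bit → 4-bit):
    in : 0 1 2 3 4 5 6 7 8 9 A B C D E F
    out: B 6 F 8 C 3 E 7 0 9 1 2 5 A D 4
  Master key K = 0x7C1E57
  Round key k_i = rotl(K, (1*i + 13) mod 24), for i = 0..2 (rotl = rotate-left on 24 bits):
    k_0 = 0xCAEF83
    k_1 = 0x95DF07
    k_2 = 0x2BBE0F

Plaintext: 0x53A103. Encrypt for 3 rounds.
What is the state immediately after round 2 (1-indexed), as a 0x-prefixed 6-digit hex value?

s_0 = plaintext = 0x53A103
s_1 = Round(s_0, k_0) = 0x103831
s_2 = Round(s_1, k_1) = 0x83168D
s_3 = Round(s_2, k_2) = 0x68D83E

0x83168D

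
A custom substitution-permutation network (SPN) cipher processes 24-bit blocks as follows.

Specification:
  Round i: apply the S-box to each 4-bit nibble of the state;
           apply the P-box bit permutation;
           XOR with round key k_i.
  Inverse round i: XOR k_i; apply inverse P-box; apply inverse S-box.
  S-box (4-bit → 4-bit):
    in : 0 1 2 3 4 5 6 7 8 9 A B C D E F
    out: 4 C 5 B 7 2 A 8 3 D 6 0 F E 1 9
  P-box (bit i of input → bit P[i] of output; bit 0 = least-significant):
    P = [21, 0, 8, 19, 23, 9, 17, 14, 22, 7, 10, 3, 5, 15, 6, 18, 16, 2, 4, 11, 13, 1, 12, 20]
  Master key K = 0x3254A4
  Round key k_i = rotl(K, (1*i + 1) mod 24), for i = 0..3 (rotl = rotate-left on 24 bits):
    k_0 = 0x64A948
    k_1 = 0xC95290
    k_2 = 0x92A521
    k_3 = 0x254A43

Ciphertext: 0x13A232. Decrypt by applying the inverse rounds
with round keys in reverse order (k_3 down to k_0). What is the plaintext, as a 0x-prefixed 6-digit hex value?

0x59B9AB

s_0 = ciphertext = 0x13A232
s_1 = InvRound(s_0, k_3) = 0xF1CB18
s_2 = InvRound(s_1, k_2) = 0xE9E9D8
s_3 = InvRound(s_2, k_1) = 0x27A752
s_4 = InvRound(s_3, k_0) = 0x59B9AB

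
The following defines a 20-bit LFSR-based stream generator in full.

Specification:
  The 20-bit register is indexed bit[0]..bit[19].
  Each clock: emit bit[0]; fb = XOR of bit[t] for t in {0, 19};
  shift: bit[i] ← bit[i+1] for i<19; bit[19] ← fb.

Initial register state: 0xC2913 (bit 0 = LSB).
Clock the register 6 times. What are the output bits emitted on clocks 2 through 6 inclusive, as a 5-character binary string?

10010

reg_0 = 0xC2913
clock 1: out=1, reg = 0x61489
clock 2: out=1, reg = 0xB0A44
clock 3: out=0, reg = 0xD8522
clock 4: out=0, reg = 0xEC291
clock 5: out=1, reg = 0x76148
clock 6: out=0, reg = 0x3B0A4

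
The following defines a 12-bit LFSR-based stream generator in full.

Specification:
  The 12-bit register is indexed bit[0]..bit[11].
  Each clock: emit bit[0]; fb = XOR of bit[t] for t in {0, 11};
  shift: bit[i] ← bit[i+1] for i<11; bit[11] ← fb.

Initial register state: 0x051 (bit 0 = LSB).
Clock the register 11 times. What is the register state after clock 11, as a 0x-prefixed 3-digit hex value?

0xF9E

reg_0 = 0x051
clock 1: out=1, reg = 0x828
clock 2: out=0, reg = 0xC14
clock 3: out=0, reg = 0xE0A
clock 4: out=0, reg = 0xF05
clock 5: out=1, reg = 0x782
clock 6: out=0, reg = 0x3C1
clock 7: out=1, reg = 0x9E0
clock 8: out=0, reg = 0xCF0
clock 9: out=0, reg = 0xE78
clock 10: out=0, reg = 0xF3C
clock 11: out=0, reg = 0xF9E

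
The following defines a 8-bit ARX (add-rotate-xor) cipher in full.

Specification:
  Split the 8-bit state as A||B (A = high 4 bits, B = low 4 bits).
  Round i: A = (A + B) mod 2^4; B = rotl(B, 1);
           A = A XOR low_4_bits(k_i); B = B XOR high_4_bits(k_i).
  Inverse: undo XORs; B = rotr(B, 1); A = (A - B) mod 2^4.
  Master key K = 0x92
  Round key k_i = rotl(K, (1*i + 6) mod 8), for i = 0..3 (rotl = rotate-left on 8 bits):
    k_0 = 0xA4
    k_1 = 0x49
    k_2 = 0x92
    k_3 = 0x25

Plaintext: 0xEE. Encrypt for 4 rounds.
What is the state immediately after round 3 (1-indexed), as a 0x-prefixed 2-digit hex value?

s_0 = plaintext = 0xEE
s_1 = Round(s_0, k_0) = 0x87
s_2 = Round(s_1, k_1) = 0x6A
s_3 = Round(s_2, k_2) = 0x2C
s_4 = Round(s_3, k_3) = 0xBB

0x2C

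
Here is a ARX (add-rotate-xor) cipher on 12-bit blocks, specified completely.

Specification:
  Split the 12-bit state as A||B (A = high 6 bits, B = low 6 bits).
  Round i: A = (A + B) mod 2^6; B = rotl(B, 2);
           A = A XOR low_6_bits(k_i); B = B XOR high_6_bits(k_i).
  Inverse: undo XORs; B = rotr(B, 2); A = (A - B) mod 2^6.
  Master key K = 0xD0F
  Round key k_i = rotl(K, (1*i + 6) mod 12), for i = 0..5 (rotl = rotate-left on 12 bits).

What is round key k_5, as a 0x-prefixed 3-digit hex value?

0xE87

K = 0xD0F
k_0 = rotl(K, (1*0+6) mod 12) = rotl(K, 6) = 0x3F4
k_1 = rotl(K, (1*1+6) mod 12) = rotl(K, 7) = 0x7E8
k_2 = rotl(K, (1*2+6) mod 12) = rotl(K, 8) = 0xFD0
k_3 = rotl(K, (1*3+6) mod 12) = rotl(K, 9) = 0xFA1
k_4 = rotl(K, (1*4+6) mod 12) = rotl(K, 10) = 0xF43
k_5 = rotl(K, (1*5+6) mod 12) = rotl(K, 11) = 0xE87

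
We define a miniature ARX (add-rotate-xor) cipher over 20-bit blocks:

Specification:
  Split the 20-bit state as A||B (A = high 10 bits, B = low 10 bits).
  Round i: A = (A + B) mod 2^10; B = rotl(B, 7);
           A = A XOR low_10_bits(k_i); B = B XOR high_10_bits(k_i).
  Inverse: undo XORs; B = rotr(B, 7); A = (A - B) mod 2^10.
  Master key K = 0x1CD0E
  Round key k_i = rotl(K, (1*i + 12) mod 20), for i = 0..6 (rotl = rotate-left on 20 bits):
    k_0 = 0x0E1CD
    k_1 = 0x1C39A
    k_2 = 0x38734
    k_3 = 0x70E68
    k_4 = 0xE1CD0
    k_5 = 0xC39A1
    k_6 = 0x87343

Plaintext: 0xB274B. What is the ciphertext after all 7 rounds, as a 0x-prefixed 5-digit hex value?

s_0 = plaintext = 0xB274B
s_1 = Round(s_0, k_0) = 0xF65D1
s_2 = Round(s_1, k_1) = 0x8C0CA
s_3 = Round(s_2, k_2) = 0x739F8
s_4 = Round(s_3, k_3) = 0x6B9FC
s_5 = Round(s_4, k_4) = 0xDE9B8
s_6 = Round(s_5, k_5) = 0x24F39
s_7 = Round(s_6, k_6) = 0x23EFB

0x23EFB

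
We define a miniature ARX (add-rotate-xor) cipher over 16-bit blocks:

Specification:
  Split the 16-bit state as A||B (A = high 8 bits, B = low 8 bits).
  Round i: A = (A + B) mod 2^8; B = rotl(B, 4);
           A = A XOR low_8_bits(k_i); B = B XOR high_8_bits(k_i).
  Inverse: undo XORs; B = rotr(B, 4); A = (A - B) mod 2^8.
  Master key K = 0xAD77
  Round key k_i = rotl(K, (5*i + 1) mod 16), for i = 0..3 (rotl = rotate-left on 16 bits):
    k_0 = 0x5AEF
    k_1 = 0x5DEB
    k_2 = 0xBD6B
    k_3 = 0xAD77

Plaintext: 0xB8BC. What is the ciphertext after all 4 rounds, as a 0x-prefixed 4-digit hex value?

0x2E32

s_0 = plaintext = 0xB8BC
s_1 = Round(s_0, k_0) = 0x9B91
s_2 = Round(s_1, k_1) = 0xC744
s_3 = Round(s_2, k_2) = 0x60F9
s_4 = Round(s_3, k_3) = 0x2E32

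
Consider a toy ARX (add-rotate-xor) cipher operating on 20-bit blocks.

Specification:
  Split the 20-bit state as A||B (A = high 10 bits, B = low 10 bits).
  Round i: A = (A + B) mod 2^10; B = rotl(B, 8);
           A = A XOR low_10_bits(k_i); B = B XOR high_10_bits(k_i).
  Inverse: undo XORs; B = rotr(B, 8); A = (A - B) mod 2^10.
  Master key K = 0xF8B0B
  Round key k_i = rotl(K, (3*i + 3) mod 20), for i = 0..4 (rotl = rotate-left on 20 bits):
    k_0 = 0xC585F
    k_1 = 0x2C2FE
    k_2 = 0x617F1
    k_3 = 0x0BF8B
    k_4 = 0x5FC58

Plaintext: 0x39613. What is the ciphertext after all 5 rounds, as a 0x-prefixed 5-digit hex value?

0xFC266

s_0 = plaintext = 0x39613
s_1 = Round(s_0, k_0) = 0xA9C92
s_2 = Round(s_1, k_1) = 0x71E94
s_3 = Round(s_2, k_2) = 0xEA920
s_4 = Round(s_3, k_3) = 0xD0467
s_5 = Round(s_4, k_4) = 0xFC266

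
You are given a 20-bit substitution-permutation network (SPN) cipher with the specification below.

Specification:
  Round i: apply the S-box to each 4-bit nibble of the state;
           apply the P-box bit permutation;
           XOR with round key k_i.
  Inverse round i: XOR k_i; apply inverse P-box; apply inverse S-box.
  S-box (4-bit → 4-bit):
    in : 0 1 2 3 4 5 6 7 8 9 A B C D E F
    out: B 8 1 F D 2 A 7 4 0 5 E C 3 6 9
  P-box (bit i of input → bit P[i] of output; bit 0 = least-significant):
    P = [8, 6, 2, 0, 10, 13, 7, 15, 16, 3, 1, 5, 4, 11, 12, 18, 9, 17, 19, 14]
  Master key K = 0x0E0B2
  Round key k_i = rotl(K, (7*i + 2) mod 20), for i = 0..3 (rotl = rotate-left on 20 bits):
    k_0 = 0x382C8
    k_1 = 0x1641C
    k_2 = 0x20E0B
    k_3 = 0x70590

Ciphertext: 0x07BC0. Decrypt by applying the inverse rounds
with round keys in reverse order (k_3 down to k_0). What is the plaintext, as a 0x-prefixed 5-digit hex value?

s_0 = ciphertext = 0x07BC0
s_1 = InvRound(s_0, k_3) = 0x032D5
s_2 = InvRound(s_1, k_2) = 0x57E7E
s_3 = InvRound(s_2, k_1) = 0x2BC95
s_4 = InvRound(s_3, k_0) = 0x27DDB

0x27DDB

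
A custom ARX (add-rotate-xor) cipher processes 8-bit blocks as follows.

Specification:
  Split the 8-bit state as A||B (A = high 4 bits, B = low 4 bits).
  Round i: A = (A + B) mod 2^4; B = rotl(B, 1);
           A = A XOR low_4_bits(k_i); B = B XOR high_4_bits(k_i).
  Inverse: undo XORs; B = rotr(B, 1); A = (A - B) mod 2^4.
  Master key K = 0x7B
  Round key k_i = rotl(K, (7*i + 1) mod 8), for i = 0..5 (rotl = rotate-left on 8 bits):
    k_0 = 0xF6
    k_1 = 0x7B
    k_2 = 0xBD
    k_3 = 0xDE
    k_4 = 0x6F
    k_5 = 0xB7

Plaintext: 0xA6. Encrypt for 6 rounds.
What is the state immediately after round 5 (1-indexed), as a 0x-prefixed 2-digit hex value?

0x8B

s_0 = plaintext = 0xA6
s_1 = Round(s_0, k_0) = 0x63
s_2 = Round(s_1, k_1) = 0x21
s_3 = Round(s_2, k_2) = 0xE9
s_4 = Round(s_3, k_3) = 0x9E
s_5 = Round(s_4, k_4) = 0x8B
s_6 = Round(s_5, k_5) = 0x4C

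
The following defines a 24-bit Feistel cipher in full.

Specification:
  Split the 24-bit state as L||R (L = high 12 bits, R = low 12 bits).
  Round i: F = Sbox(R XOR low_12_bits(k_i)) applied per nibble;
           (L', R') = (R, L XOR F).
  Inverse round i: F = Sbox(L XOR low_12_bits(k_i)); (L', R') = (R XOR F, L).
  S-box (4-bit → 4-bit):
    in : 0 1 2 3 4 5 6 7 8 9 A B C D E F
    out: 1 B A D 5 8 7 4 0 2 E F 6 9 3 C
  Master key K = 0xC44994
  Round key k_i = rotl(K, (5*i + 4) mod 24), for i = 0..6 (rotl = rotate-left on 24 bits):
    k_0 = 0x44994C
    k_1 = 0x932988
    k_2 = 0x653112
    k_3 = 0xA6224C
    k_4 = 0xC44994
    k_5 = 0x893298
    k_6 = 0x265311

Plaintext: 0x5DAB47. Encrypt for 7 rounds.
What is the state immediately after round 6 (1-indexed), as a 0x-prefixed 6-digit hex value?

0x7341D4

s_0 = plaintext = 0x5DAB47
s_1 = Round(s_0, k_0) = 0xB47FC5
s_2 = Round(s_1, k_1) = 0xFC5C1E
s_3 = Round(s_2, k_2) = 0xC1E6D3
s_4 = Round(s_3, k_3) = 0x6D3932
s_5 = Round(s_4, k_4) = 0x932734
s_6 = Round(s_5, k_5) = 0x7341D4
s_7 = Round(s_6, k_6) = 0x1D4D5C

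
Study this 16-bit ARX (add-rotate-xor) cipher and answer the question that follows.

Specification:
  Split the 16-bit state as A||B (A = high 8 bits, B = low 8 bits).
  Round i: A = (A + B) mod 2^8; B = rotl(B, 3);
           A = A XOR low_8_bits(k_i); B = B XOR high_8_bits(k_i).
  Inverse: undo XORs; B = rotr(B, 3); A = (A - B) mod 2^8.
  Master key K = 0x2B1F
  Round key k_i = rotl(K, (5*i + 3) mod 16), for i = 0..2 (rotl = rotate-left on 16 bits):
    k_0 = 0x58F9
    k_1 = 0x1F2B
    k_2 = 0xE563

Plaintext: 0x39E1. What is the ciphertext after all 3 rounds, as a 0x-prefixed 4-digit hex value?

s_0 = plaintext = 0x39E1
s_1 = Round(s_0, k_0) = 0xE357
s_2 = Round(s_1, k_1) = 0x11A5
s_3 = Round(s_2, k_2) = 0xD5C8

0xD5C8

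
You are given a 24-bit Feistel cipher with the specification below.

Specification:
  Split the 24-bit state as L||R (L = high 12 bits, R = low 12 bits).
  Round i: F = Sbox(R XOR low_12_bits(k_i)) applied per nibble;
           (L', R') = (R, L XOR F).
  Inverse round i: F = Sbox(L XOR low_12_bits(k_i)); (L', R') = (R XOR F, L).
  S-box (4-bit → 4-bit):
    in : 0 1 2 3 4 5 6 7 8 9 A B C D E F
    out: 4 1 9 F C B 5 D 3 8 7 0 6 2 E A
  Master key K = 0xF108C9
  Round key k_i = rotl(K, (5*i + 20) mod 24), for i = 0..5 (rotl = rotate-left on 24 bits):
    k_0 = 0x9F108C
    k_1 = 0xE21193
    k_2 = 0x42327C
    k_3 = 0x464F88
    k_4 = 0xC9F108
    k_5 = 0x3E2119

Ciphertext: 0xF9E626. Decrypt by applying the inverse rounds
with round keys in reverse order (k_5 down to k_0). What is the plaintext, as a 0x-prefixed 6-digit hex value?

s_0 = ciphertext = 0xF9E626
s_1 = InvRound(s_0, k_5) = 0x81BF9E
s_2 = InvRound(s_1, k_4) = 0x78181B
s_3 = InvRound(s_2, k_3) = 0xB53781
s_4 = InvRound(s_3, k_2) = 0xF1BB53
s_5 = InvRound(s_4, k_1) = 0x560F1B
s_6 = InvRound(s_5, k_0) = 0x4FD560

0x4FD560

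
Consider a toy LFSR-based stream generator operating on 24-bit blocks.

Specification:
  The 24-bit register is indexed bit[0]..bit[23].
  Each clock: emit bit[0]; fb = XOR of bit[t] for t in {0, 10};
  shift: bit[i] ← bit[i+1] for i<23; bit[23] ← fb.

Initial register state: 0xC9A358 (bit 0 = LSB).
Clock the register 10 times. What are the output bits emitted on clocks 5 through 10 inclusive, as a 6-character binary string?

reg_0 = 0xC9A358
clock 1: out=0, reg = 0x64D1AC
clock 2: out=0, reg = 0x3268D6
clock 3: out=0, reg = 0x19346B
clock 4: out=1, reg = 0x0C9A35
clock 5: out=1, reg = 0x864D1A
clock 6: out=0, reg = 0xC3268D
clock 7: out=1, reg = 0x619346
clock 8: out=0, reg = 0x30C9A3
clock 9: out=1, reg = 0x9864D1
clock 10: out=1, reg = 0x4C3268

101011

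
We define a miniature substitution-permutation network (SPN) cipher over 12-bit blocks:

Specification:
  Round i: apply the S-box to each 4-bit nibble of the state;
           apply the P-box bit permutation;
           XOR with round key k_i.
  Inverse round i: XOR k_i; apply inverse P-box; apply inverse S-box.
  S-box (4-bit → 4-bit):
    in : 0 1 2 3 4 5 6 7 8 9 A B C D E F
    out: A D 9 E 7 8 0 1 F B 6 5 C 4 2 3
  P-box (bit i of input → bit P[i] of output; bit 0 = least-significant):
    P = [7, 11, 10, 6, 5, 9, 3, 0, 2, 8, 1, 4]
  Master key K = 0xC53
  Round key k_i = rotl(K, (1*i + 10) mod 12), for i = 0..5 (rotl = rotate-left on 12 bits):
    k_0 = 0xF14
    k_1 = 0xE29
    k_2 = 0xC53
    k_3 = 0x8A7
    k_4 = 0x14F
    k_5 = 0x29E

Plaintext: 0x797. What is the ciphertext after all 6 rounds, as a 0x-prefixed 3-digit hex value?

0xC65

s_0 = plaintext = 0x797
s_1 = Round(s_0, k_0) = 0xDB1
s_2 = Round(s_1, k_1) = 0xAC3
s_3 = Round(s_2, k_2) = 0x118
s_4 = Round(s_3, k_3) = 0x458
s_5 = Round(s_4, k_4) = 0xC88
s_6 = Round(s_5, k_5) = 0xC65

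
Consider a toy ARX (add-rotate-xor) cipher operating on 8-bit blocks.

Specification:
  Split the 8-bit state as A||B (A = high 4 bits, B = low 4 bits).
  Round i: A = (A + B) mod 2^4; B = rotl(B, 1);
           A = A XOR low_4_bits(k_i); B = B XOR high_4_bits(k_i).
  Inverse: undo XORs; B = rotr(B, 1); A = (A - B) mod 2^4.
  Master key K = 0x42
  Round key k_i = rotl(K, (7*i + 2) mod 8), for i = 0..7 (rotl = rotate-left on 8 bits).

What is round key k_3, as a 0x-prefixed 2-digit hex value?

0x21

K = 0x42
k_0 = rotl(K, (7*0+2) mod 8) = rotl(K, 2) = 0x09
k_1 = rotl(K, (7*1+2) mod 8) = rotl(K, 1) = 0x84
k_2 = rotl(K, (7*2+2) mod 8) = rotl(K, 0) = 0x42
k_3 = rotl(K, (7*3+2) mod 8) = rotl(K, 7) = 0x21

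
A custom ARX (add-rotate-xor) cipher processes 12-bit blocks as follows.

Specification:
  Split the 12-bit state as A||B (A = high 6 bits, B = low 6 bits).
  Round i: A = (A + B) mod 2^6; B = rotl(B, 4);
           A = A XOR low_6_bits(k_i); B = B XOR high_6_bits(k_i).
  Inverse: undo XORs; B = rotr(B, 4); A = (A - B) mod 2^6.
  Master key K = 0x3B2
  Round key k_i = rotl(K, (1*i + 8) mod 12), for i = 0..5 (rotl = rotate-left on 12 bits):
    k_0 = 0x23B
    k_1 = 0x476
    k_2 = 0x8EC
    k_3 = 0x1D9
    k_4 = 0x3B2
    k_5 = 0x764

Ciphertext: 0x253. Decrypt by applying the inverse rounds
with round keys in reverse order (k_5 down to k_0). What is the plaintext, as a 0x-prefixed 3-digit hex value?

s_0 = ciphertext = 0x253
s_1 = InvRound(s_0, k_5) = 0xD78
s_2 = InvRound(s_1, k_4) = 0xB1B
s_3 = InvRound(s_2, k_3) = 0x131
s_4 = InvRound(s_3, k_2) = 0x7C9
s_5 = InvRound(s_4, k_1) = 0x221
s_6 = InvRound(s_5, k_0) = 0x366

0x366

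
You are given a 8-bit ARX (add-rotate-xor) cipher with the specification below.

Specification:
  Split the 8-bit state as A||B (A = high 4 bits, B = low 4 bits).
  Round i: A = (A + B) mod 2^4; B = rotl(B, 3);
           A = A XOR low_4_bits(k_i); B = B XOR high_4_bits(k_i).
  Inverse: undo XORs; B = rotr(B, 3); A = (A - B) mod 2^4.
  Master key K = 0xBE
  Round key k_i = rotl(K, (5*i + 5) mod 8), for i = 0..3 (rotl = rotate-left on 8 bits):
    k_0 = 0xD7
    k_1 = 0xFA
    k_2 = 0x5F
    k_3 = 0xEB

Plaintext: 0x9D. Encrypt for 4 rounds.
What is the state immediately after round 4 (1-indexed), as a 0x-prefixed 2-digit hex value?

0xAD

s_0 = plaintext = 0x9D
s_1 = Round(s_0, k_0) = 0x13
s_2 = Round(s_1, k_1) = 0xE6
s_3 = Round(s_2, k_2) = 0xB6
s_4 = Round(s_3, k_3) = 0xAD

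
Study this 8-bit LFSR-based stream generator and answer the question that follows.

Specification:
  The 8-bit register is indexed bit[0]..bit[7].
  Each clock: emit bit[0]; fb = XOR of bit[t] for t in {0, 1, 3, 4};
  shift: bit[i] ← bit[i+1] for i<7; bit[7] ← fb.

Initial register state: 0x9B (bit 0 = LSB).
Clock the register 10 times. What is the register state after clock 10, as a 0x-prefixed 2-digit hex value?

reg_0 = 0x9B
clock 1: out=1, reg = 0x4D
clock 2: out=1, reg = 0x26
clock 3: out=0, reg = 0x93
clock 4: out=1, reg = 0xC9
clock 5: out=1, reg = 0x64
clock 6: out=0, reg = 0x32
clock 7: out=0, reg = 0x19
clock 8: out=1, reg = 0x8C
clock 9: out=0, reg = 0xC6
clock 10: out=0, reg = 0xE3

0xE3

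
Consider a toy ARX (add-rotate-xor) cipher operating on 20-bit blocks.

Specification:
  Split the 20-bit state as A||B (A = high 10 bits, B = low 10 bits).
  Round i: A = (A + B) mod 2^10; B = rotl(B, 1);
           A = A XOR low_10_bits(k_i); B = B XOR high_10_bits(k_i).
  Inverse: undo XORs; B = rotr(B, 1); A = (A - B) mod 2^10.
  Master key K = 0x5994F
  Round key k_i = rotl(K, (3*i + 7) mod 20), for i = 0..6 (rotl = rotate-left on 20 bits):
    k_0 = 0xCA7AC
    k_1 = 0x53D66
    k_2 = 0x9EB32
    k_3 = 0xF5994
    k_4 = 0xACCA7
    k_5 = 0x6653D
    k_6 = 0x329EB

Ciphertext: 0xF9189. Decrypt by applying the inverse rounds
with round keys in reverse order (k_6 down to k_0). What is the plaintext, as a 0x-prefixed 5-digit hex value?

s_0 = ciphertext = 0xF9189
s_1 = InvRound(s_0, k_6) = 0xDBAA1
s_2 = InvRound(s_1, k_5) = 0x2DD9C
s_3 = InvRound(s_2, k_4) = 0x1E797
s_4 = InvRound(s_3, k_3) = 0xF3620
s_5 = InvRound(s_4, k_2) = 0x3482D
s_6 = InvRound(s_5, k_1) = 0x40CB1
s_7 = InvRound(s_6, k_0) = 0x38DCC

0x38DCC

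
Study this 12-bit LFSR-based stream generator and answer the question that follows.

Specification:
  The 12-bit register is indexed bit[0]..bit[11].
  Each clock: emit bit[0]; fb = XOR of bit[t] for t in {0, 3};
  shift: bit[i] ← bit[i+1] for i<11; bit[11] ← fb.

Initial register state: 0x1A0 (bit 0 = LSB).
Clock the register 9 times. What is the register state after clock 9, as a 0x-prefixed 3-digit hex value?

0xCA0

reg_0 = 0x1A0
clock 1: out=0, reg = 0x0D0
clock 2: out=0, reg = 0x068
clock 3: out=0, reg = 0x834
clock 4: out=0, reg = 0x41A
clock 5: out=0, reg = 0xA0D
clock 6: out=1, reg = 0x506
clock 7: out=0, reg = 0x283
clock 8: out=1, reg = 0x941
clock 9: out=1, reg = 0xCA0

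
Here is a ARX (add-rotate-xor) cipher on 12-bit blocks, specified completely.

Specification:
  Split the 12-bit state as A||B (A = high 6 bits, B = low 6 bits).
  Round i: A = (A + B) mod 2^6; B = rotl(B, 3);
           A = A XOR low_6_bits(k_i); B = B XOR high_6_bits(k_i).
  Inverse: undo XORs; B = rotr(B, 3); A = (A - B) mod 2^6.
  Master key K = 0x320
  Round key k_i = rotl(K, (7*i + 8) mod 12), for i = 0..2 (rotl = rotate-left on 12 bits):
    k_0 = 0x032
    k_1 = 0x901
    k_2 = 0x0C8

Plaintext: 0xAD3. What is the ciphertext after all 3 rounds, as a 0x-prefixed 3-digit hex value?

s_0 = plaintext = 0xAD3
s_1 = Round(s_0, k_0) = 0x31A
s_2 = Round(s_1, k_1) = 0x9F7
s_3 = Round(s_2, k_2) = 0x5BD

0x5BD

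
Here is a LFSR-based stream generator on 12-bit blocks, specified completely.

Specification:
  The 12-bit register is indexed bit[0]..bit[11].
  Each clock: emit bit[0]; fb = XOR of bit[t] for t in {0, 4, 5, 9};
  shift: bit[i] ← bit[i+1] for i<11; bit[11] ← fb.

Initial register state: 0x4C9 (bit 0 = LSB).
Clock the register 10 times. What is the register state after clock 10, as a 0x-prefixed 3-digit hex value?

0x9A5

reg_0 = 0x4C9
clock 1: out=1, reg = 0xA64
clock 2: out=0, reg = 0x532
clock 3: out=0, reg = 0x299
clock 4: out=1, reg = 0x94C
clock 5: out=0, reg = 0x4A6
clock 6: out=0, reg = 0xA53
clock 7: out=1, reg = 0xD29
clock 8: out=1, reg = 0x694
clock 9: out=0, reg = 0x34A
clock 10: out=0, reg = 0x9A5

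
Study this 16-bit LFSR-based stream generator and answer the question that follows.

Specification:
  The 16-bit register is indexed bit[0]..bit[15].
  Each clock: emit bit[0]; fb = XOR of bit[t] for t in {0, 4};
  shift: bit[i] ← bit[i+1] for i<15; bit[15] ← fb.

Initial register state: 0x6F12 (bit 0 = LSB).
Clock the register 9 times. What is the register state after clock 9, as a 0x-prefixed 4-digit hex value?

reg_0 = 0x6F12
clock 1: out=0, reg = 0xB789
clock 2: out=1, reg = 0xDBC4
clock 3: out=0, reg = 0x6DE2
clock 4: out=0, reg = 0x36F1
clock 5: out=1, reg = 0x1B78
clock 6: out=0, reg = 0x8DBC
clock 7: out=0, reg = 0xC6DE
clock 8: out=0, reg = 0xE36F
clock 9: out=1, reg = 0xF1B7

0xF1B7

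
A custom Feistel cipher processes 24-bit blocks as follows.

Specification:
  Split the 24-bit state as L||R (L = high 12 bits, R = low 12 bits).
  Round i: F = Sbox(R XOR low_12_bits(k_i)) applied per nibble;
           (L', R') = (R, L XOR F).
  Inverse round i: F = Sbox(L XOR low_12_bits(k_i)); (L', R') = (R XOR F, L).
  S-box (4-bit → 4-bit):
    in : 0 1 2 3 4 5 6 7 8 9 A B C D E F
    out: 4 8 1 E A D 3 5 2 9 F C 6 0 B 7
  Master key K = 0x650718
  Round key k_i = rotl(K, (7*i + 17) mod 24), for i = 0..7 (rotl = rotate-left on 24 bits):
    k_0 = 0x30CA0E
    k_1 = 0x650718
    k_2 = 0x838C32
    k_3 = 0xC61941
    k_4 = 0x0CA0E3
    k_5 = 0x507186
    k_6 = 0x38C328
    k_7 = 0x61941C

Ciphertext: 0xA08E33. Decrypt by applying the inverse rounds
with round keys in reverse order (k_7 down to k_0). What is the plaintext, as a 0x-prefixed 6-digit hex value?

s_0 = ciphertext = 0xA08E33
s_1 = InvRound(s_0, k_7) = 0x5B9A08
s_2 = InvRound(s_1, k_6) = 0x9905B9
s_3 = InvRound(s_2, k_5) = 0x73A990
s_4 = InvRound(s_3, k_4) = 0xC9973A
s_5 = InvRound(s_4, k_3) = 0xA38C99
s_6 = InvRound(s_5, k_2) = 0xFD6A38
s_7 = InvRound(s_6, k_1) = 0x853FD6
s_8 = InvRound(s_7, k_0) = 0xE06853

0xE06853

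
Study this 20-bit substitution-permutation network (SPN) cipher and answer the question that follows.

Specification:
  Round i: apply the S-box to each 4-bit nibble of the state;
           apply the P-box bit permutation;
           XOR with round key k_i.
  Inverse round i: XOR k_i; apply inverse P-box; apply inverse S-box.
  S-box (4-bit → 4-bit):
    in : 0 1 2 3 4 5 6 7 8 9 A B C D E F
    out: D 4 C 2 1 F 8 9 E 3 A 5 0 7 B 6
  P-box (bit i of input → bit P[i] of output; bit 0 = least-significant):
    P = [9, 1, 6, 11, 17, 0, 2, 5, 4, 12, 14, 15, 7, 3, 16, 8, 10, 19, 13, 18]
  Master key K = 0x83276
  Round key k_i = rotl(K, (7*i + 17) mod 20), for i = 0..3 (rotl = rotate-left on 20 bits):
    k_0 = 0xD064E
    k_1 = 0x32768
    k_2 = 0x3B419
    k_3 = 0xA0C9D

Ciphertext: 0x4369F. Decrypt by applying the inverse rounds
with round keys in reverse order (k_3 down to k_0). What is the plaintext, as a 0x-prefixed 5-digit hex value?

s_0 = ciphertext = 0x4369F
s_1 = InvRound(s_0, k_3) = 0x8C34E
s_2 = InvRound(s_1, k_2) = 0xD2DDD
s_3 = InvRound(s_2, k_1) = 0xA4457
s_4 = InvRound(s_3, k_0) = 0x6FB94

0x6FB94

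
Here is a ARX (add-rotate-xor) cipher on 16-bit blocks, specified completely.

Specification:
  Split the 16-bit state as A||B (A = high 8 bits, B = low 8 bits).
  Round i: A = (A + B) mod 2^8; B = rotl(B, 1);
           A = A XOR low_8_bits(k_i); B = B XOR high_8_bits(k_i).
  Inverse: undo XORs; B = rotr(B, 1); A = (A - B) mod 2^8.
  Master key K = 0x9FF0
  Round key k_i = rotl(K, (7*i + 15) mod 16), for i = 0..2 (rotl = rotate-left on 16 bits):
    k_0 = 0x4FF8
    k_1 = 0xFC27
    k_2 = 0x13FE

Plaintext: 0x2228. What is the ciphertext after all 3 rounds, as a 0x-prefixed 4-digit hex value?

s_0 = plaintext = 0x2228
s_1 = Round(s_0, k_0) = 0xB21F
s_2 = Round(s_1, k_1) = 0xF6C2
s_3 = Round(s_2, k_2) = 0x4696

0x4696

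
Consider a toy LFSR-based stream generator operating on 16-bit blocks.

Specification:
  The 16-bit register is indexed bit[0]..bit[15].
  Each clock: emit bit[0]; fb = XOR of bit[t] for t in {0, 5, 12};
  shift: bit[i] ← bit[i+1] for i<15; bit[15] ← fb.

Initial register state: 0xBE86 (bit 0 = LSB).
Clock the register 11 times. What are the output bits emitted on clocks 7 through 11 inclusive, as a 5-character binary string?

01011

reg_0 = 0xBE86
clock 1: out=0, reg = 0xDF43
clock 2: out=1, reg = 0x6FA1
clock 3: out=1, reg = 0x37D0
clock 4: out=0, reg = 0x9BE8
clock 5: out=0, reg = 0x4DF4
clock 6: out=0, reg = 0xA6FA
clock 7: out=0, reg = 0xD37D
clock 8: out=1, reg = 0xE9BE
clock 9: out=0, reg = 0xF4DF
clock 10: out=1, reg = 0x7A6F
clock 11: out=1, reg = 0xBD37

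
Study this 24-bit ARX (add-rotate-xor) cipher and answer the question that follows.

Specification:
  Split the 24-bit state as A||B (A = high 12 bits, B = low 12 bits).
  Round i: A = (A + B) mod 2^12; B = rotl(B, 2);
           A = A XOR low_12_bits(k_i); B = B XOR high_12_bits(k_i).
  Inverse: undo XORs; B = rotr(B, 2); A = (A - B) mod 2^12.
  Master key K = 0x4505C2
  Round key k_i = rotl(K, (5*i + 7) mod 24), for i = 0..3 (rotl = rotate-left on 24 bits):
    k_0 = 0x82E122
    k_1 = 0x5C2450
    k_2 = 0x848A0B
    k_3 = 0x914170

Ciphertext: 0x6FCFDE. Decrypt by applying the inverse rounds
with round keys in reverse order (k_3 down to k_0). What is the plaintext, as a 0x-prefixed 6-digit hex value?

0xFE66D0

s_0 = ciphertext = 0x6FCFDE
s_1 = InvRound(s_0, k_3) = 0xDDA9B2
s_2 = InvRound(s_1, k_2) = 0xF5387E
s_3 = InvRound(s_2, k_1) = 0x79436F
s_4 = InvRound(s_3, k_0) = 0xFE66D0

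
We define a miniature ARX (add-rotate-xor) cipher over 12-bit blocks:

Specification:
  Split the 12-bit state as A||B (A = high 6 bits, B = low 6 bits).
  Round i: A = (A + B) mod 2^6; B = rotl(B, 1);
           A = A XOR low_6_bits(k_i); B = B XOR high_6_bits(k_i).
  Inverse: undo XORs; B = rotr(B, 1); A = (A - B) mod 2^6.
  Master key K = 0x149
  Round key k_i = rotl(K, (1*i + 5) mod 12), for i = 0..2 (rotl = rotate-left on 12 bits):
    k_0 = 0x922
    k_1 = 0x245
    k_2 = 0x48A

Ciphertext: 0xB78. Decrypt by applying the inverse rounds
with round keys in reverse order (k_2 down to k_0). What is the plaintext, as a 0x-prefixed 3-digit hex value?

s_0 = ciphertext = 0xB78
s_1 = InvRound(s_0, k_2) = 0x495
s_2 = InvRound(s_1, k_1) = 0x24E
s_3 = InvRound(s_2, k_0) = 0x595

0x595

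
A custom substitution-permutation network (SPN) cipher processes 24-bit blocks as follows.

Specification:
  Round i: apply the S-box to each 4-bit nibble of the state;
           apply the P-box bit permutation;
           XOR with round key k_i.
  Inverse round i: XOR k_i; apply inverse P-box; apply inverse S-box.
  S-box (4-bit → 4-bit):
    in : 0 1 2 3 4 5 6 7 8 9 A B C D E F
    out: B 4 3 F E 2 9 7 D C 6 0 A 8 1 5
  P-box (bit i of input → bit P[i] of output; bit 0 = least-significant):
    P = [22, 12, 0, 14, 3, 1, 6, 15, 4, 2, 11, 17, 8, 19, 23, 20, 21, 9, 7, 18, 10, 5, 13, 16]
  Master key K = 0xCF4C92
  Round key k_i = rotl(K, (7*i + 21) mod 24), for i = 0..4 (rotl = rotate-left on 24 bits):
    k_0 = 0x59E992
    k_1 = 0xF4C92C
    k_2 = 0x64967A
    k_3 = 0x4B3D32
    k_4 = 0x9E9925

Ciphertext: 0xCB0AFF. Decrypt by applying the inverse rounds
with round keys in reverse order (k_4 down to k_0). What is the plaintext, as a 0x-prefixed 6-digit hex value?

s_0 = ciphertext = 0xCB0AFF
s_1 = InvRound(s_0, k_4) = 0xD46E32
s_2 = InvRound(s_1, k_3) = 0xDC3DBC
s_3 = InvRound(s_2, k_2) = 0x173A4B
s_4 = InvRound(s_3, k_1) = 0x42FC43
s_5 = InvRound(s_4, k_0) = 0x61061A

0x61061A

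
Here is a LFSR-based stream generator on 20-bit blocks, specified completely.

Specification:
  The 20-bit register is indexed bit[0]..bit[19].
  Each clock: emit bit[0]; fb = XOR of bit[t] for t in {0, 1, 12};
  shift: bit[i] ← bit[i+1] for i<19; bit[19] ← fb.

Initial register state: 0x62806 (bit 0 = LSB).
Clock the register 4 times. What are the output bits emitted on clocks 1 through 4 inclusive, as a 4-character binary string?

0110

reg_0 = 0x62806
clock 1: out=0, reg = 0xB1403
clock 2: out=1, reg = 0xD8A01
clock 3: out=1, reg = 0xEC500
clock 4: out=0, reg = 0x76280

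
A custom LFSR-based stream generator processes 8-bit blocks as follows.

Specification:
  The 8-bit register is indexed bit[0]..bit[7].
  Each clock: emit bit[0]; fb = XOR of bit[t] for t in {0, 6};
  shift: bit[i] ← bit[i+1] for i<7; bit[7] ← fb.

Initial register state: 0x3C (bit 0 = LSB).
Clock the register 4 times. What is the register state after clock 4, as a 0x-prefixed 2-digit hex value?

0xC3

reg_0 = 0x3C
clock 1: out=0, reg = 0x1E
clock 2: out=0, reg = 0x0F
clock 3: out=1, reg = 0x87
clock 4: out=1, reg = 0xC3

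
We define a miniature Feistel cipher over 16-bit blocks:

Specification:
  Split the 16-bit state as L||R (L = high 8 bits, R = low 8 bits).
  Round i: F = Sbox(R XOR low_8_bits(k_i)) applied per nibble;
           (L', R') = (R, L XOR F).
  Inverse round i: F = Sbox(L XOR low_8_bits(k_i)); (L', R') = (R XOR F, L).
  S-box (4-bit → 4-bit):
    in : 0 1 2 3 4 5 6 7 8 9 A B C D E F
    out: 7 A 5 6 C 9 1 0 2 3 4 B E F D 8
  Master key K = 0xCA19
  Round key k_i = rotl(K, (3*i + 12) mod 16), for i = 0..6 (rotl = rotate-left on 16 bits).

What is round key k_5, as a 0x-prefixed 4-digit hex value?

0xCE50

K = 0xCA19
k_0 = rotl(K, (3*0+12) mod 16) = rotl(K, 12) = 0x9CA1
k_1 = rotl(K, (3*1+12) mod 16) = rotl(K, 15) = 0xE50C
k_2 = rotl(K, (3*2+12) mod 16) = rotl(K, 2) = 0x2867
k_3 = rotl(K, (3*3+12) mod 16) = rotl(K, 5) = 0x4339
k_4 = rotl(K, (3*4+12) mod 16) = rotl(K, 8) = 0x19CA
k_5 = rotl(K, (3*5+12) mod 16) = rotl(K, 11) = 0xCE50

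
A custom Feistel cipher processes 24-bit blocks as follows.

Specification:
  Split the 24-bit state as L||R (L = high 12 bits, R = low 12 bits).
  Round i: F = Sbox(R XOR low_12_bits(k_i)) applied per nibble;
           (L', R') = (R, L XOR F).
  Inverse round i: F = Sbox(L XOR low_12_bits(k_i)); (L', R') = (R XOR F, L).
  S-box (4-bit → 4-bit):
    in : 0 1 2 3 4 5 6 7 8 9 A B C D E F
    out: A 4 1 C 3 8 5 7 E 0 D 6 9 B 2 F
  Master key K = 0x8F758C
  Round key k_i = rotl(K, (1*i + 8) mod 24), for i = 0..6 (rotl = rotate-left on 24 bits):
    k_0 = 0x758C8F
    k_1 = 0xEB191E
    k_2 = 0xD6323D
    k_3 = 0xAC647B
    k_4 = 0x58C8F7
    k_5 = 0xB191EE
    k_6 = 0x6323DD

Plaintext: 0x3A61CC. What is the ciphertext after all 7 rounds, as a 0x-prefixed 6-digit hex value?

0xDF6B6C

s_0 = plaintext = 0x3A61CC
s_1 = Round(s_0, k_0) = 0x1CC89A
s_2 = Round(s_1, k_1) = 0x89A52F
s_3 = Round(s_2, k_2) = 0x52FFDB
s_4 = Round(s_3, k_3) = 0xFDB3F5
s_5 = Round(s_4, k_4) = 0x3F597A
s_6 = Round(s_5, k_5) = 0x97ADF6
s_7 = Round(s_6, k_6) = 0xDF6B6C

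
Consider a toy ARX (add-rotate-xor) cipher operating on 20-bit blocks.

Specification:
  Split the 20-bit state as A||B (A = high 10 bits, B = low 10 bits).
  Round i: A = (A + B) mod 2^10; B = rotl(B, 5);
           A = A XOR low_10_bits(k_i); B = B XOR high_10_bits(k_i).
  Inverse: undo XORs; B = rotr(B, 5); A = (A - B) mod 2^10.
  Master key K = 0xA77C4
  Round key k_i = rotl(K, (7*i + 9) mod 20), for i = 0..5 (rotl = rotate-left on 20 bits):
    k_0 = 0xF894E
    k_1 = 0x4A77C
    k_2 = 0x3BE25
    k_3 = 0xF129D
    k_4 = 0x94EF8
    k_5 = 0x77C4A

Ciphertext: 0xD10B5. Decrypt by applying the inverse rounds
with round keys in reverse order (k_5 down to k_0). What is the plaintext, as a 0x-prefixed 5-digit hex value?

s_0 = ciphertext = 0xD10B5
s_1 = InvRound(s_0, k_5) = 0x70D4B
s_2 = InvRound(s_1, k_4) = 0x08F18
s_3 = InvRound(s_2, k_3) = 0xCE386
s_4 = InvRound(s_3, k_2) = 0xF893B
s_5 = InvRound(s_4, k_1) = 0x97A40
s_6 = InvRound(s_5, k_0) = 0xB0C4D

0xB0C4D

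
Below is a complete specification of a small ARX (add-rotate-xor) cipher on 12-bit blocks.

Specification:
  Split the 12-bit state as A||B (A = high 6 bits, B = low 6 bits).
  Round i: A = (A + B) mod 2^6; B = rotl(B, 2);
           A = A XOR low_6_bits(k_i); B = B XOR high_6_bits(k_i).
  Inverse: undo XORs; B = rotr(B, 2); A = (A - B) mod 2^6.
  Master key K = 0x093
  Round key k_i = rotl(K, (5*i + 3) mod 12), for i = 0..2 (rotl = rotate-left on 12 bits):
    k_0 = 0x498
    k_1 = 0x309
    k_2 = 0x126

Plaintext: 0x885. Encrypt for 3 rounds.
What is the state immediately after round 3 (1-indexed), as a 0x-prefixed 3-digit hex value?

0x195

s_0 = plaintext = 0x885
s_1 = Round(s_0, k_0) = 0xFC6
s_2 = Round(s_1, k_1) = 0x314
s_3 = Round(s_2, k_2) = 0x195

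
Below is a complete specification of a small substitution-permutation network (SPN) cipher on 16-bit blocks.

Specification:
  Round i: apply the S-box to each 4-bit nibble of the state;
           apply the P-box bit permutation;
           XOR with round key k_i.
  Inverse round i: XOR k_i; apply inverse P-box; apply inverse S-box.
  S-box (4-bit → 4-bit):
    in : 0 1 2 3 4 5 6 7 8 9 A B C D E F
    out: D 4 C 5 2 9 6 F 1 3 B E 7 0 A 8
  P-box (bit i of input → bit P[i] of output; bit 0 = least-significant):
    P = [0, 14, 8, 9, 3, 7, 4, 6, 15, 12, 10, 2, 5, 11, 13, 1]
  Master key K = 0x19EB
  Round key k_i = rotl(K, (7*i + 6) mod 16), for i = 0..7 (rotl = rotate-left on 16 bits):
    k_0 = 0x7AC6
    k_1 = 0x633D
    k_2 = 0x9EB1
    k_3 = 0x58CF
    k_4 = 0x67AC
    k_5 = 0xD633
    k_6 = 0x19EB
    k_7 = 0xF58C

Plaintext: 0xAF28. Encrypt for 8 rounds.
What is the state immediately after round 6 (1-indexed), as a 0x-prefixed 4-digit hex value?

0x18CC

s_0 = plaintext = 0xAF28
s_1 = Round(s_0, k_0) = 0x72B1
s_2 = Round(s_1, k_1) = 0x4ECB
s_3 = Round(s_2, k_2) = 0xC52D
s_4 = Round(s_3, k_3) = 0xF0BB
s_5 = Round(s_4, k_4) = 0xA07A
s_6 = Round(s_5, k_5) = 0x18CC
s_7 = Round(s_6, k_6) = 0xF872
s_8 = Round(s_7, k_7) = 0x7656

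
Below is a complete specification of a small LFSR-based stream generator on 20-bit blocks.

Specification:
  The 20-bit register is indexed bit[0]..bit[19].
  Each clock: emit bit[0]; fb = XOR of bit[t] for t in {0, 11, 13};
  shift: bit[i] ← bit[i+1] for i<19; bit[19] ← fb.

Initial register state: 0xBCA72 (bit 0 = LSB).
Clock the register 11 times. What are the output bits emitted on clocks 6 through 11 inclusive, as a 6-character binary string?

110010

reg_0 = 0xBCA72
clock 1: out=0, reg = 0xDE539
clock 2: out=1, reg = 0x6F29C
clock 3: out=0, reg = 0xB794E
clock 4: out=0, reg = 0x5BCA7
clock 5: out=1, reg = 0xADE53
clock 6: out=1, reg = 0x56F29
clock 7: out=1, reg = 0xAB794
clock 8: out=0, reg = 0xD5BCA
clock 9: out=0, reg = 0xEADE5
clock 10: out=1, reg = 0xF56F2
clock 11: out=0, reg = 0x7AB79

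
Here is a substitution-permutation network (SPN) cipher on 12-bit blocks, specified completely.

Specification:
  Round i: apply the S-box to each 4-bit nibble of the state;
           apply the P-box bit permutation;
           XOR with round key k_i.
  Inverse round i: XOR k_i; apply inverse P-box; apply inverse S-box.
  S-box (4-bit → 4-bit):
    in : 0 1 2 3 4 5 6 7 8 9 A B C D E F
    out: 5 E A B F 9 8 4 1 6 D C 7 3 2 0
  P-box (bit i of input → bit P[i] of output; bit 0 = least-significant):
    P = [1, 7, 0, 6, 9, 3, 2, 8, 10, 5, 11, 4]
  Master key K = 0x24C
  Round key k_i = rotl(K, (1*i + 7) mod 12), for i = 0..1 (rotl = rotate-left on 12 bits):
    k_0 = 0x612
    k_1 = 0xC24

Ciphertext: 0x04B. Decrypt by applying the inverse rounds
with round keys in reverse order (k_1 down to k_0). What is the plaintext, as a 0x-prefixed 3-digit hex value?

s_0 = ciphertext = 0x04B
s_1 = InvRound(s_0, k_1) = 0xC9A
s_2 = InvRound(s_1, k_0) = 0x7DE

0x7DE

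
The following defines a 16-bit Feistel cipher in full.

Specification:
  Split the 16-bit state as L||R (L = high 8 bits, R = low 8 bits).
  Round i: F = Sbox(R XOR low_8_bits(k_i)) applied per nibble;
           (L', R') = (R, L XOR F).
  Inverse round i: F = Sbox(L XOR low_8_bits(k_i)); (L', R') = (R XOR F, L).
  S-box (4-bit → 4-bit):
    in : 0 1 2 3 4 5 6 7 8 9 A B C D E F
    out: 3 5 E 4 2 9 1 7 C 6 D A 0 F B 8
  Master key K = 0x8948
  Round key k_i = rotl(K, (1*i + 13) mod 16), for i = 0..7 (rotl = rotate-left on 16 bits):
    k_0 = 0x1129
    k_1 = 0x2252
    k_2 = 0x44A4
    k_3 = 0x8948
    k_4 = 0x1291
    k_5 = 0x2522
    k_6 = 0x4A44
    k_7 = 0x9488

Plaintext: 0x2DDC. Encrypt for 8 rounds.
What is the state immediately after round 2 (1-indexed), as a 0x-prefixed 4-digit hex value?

s_0 = plaintext = 0x2DDC
s_1 = Round(s_0, k_0) = 0xDCA4
s_2 = Round(s_1, k_1) = 0xA45D
s_3 = Round(s_2, k_2) = 0x5D22
s_4 = Round(s_3, k_3) = 0x2240
s_5 = Round(s_4, k_4) = 0x40D7
s_6 = Round(s_5, k_5) = 0xD7C9
s_7 = Round(s_6, k_6) = 0xC918
s_8 = Round(s_7, k_7) = 0x18AA

0xA45D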